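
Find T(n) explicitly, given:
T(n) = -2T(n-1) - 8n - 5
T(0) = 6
First-order linear with linear forcing.
Homogeneous solution: T_h(n) = A·(-2)^n.
Try particular T_p(n) = pn + q. Substituting:
  pn + q = -2(p(n-1) + q) - 8n - 5.
Matching the n-coefficient: p = -2p - 8 ⇒ p = - \frac{8}{3}.
Matching constants: q = 2p - 2q - 5 ⇒ q = - \frac{31}{9}.
General: T(n) = A·(-2)^n - \frac{8 n}{3} - \frac{31}{9}.
Apply T(0) = 6: A - \frac{31}{9} = 6 ⇒ A = \frac{85}{9}.
So T(n) = \frac{85 \left(-2\right)^{n}}{9} - \frac{8 n}{3} - \frac{31}{9}.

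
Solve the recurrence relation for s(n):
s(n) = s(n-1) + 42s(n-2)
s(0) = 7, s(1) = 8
Characteristic equation: x² - x - 42 = 0, which factors as (x - (7))(x - (-6)) = 0.
Roots r₁ = 7, r₂ = -6 (distinct).
General solution: s(n) = A·(7)^n + B·(-6)^n.
From s(0) = 7: A + B = 7.
From s(1) = 8: 7A - 6B = 8.
Solving: A = \frac{50}{13}, B = \frac{41}{13}.
So s(n) = \frac{41 \left(-6\right)^{n}}{13} + \frac{50 \cdot 7^{n}}{13}.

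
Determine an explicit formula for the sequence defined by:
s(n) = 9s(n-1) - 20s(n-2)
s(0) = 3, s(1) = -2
Characteristic equation: x² - 9x + 20 = 0, which factors as (x - (5))(x - (4)) = 0.
Roots r₁ = 5, r₂ = 4 (distinct).
General solution: s(n) = A·(5)^n + B·(4)^n.
From s(0) = 3: A + B = 3.
From s(1) = -2: 5A + 4B = -2.
Solving: A = -14, B = 17.
So s(n) = 17 \cdot 4^{n} - 14 \cdot 5^{n}.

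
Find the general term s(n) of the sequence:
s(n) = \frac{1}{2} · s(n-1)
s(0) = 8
Pure geometric recurrence with ratio \frac{1}{2}.
By induction s(n) = s(0) · (\frac{1}{2})^n = 8 \cdot 2^{- n}.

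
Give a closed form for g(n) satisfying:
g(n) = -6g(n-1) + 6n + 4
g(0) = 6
First-order linear with linear forcing.
Homogeneous solution: g_h(n) = A·(-6)^n.
Try particular g_p(n) = pn + q. Substituting:
  pn + q = -6(p(n-1) + q) + 6n + 4.
Matching the n-coefficient: p = -6p + 6 ⇒ p = \frac{6}{7}.
Matching constants: q = 6p - 6q + 4 ⇒ q = \frac{64}{49}.
General: g(n) = A·(-6)^n + \frac{6 n}{7} + \frac{64}{49}.
Apply g(0) = 6: A + \frac{64}{49} = 6 ⇒ A = \frac{230}{49}.
So g(n) = \frac{230 \left(-6\right)^{n}}{49} + \frac{6 n}{7} + \frac{64}{49}.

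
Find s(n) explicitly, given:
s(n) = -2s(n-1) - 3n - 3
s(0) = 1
First-order linear with linear forcing.
Homogeneous solution: s_h(n) = A·(-2)^n.
Try particular s_p(n) = pn + q. Substituting:
  pn + q = -2(p(n-1) + q) - 3n - 3.
Matching the n-coefficient: p = -2p - 3 ⇒ p = -1.
Matching constants: q = 2p - 2q - 3 ⇒ q = - \frac{5}{3}.
General: s(n) = A·(-2)^n - n - \frac{5}{3}.
Apply s(0) = 1: A - \frac{5}{3} = 1 ⇒ A = \frac{8}{3}.
So s(n) = \frac{8 \left(-2\right)^{n}}{3} - n - \frac{5}{3}.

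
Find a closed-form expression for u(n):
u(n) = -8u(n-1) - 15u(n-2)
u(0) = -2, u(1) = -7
Characteristic equation: x² + 8x + 15 = 0, which factors as (x - (-5))(x - (-3)) = 0.
Roots r₁ = -5, r₂ = -3 (distinct).
General solution: u(n) = A·(-5)^n + B·(-3)^n.
From u(0) = -2: A + B = -2.
From u(1) = -7: -5A - 3B = -7.
Solving: A = \frac{13}{2}, B = - \frac{17}{2}.
So u(n) = - \frac{17 \left(-3\right)^{n}}{2} + \frac{13 \left(-5\right)^{n}}{2}.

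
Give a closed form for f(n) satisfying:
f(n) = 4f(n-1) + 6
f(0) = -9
First-order linear non-homogeneous.
Homogeneous solution: f_h(n) = A·(4)^n.
Try constant particular solution f_p = K: K = 4K + 6 ⇒ K = -2.
General: f(n) = A·(4)^n - 2.
Apply f(0) = -9: A - 2 = -9 ⇒ A = -7.
So f(n) = - 7 \cdot 4^{n} - 2.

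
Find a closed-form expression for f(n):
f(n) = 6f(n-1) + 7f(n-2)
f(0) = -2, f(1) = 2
Characteristic equation: x² - 6x - 7 = 0, which factors as (x - (-1))(x - (7)) = 0.
Roots r₁ = -1, r₂ = 7 (distinct).
General solution: f(n) = A·(-1)^n + B·(7)^n.
From f(0) = -2: A + B = -2.
From f(1) = 2: -A + 7B = 2.
Solving: A = -2, B = 0.
So f(n) = - 2 \left(-1\right)^{n}.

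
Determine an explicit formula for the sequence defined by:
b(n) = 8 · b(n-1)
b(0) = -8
Pure geometric recurrence with ratio 8.
By induction b(n) = b(0) · (8)^n = - 8 \cdot 8^{n}.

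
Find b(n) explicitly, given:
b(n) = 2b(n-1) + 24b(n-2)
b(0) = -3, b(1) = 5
Characteristic equation: x² - 2x - 24 = 0, which factors as (x - (6))(x - (-4)) = 0.
Roots r₁ = 6, r₂ = -4 (distinct).
General solution: b(n) = A·(6)^n + B·(-4)^n.
From b(0) = -3: A + B = -3.
From b(1) = 5: 6A - 4B = 5.
Solving: A = - \frac{7}{10}, B = - \frac{23}{10}.
So b(n) = - \frac{23 \left(-4\right)^{n}}{10} - \frac{7 \cdot 6^{n}}{10}.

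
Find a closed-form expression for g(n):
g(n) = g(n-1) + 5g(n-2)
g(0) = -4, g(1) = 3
Characteristic equation: x² - x - 5 = 0.
Discriminant Δ = (1)² + 4·(5) = 21.
Roots r₁,₂ = (1 ± √21)/2, so r₁ = \frac{1}{2} + \frac{\sqrt{21}}{2}, r₂ = \frac{1}{2} - \frac{\sqrt{21}}{2}.
General solution: g(n) = A·r₁^n + B·r₂^n.
From the initial conditions, A + B = -4 and r₁A + r₂B = 3.
Since r₁ - r₂ = √21: A = (3 - (-4)r₂)/√21 = -2 + \frac{5 \sqrt{21}}{21}, and B = -4 - A = -2 - \frac{5 \sqrt{21}}{21}.
So g(n) = \left(-2 + \frac{5 \sqrt{21}}{21}\right)\left(\frac{1}{2} + \frac{\sqrt{21}}{2}\right)^n + \left(-2 - \frac{5 \sqrt{21}}{21}\right)\left(\frac{1}{2} - \frac{\sqrt{21}}{2}\right)^n.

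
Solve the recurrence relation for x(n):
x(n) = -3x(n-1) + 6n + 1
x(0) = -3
First-order linear with linear forcing.
Homogeneous solution: x_h(n) = A·(-3)^n.
Try particular x_p(n) = pn + q. Substituting:
  pn + q = -3(p(n-1) + q) + 6n + 1.
Matching the n-coefficient: p = -3p + 6 ⇒ p = \frac{3}{2}.
Matching constants: q = 3p - 3q + 1 ⇒ q = \frac{11}{8}.
General: x(n) = A·(-3)^n + \frac{3 n}{2} + \frac{11}{8}.
Apply x(0) = -3: A + \frac{11}{8} = -3 ⇒ A = - \frac{35}{8}.
So x(n) = - \frac{35 \left(-3\right)^{n}}{8} + \frac{3 n}{2} + \frac{11}{8}.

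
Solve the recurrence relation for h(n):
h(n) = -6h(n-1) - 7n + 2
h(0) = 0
First-order linear with linear forcing.
Homogeneous solution: h_h(n) = A·(-6)^n.
Try particular h_p(n) = pn + q. Substituting:
  pn + q = -6(p(n-1) + q) - 7n + 2.
Matching the n-coefficient: p = -6p - 7 ⇒ p = -1.
Matching constants: q = 6p - 6q + 2 ⇒ q = - \frac{4}{7}.
General: h(n) = A·(-6)^n - n - \frac{4}{7}.
Apply h(0) = 0: A - \frac{4}{7} = 0 ⇒ A = \frac{4}{7}.
So h(n) = \frac{4 \left(-6\right)^{n}}{7} - n - \frac{4}{7}.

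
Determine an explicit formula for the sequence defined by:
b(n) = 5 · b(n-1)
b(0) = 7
Pure geometric recurrence with ratio 5.
By induction b(n) = b(0) · (5)^n = 7 \cdot 5^{n}.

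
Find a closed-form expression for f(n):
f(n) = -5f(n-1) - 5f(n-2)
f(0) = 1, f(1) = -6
Characteristic equation: x² + 5x + 5 = 0.
Discriminant Δ = (-5)² + 4·(-5) = 5.
Roots r₁,₂ = (-5 ± √5)/2, so r₁ = - \frac{5}{2} + \frac{\sqrt{5}}{2}, r₂ = - \frac{5}{2} - \frac{\sqrt{5}}{2}.
General solution: f(n) = A·r₁^n + B·r₂^n.
From the initial conditions, A + B = 1 and r₁A + r₂B = -6.
Since r₁ - r₂ = √5: A = (-6 - (1)r₂)/√5 = \frac{1}{2} - \frac{7 \sqrt{5}}{10}, and B = 1 - A = \frac{1}{2} + \frac{7 \sqrt{5}}{10}.
So f(n) = \left(\frac{1}{2} - \frac{7 \sqrt{5}}{10}\right)\left(- \frac{5}{2} + \frac{\sqrt{5}}{2}\right)^n + \left(\frac{1}{2} + \frac{7 \sqrt{5}}{10}\right)\left(- \frac{5}{2} - \frac{\sqrt{5}}{2}\right)^n.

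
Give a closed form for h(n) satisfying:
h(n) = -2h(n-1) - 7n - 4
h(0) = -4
First-order linear with linear forcing.
Homogeneous solution: h_h(n) = A·(-2)^n.
Try particular h_p(n) = pn + q. Substituting:
  pn + q = -2(p(n-1) + q) - 7n - 4.
Matching the n-coefficient: p = -2p - 7 ⇒ p = - \frac{7}{3}.
Matching constants: q = 2p - 2q - 4 ⇒ q = - \frac{26}{9}.
General: h(n) = A·(-2)^n - \frac{7 n}{3} - \frac{26}{9}.
Apply h(0) = -4: A - \frac{26}{9} = -4 ⇒ A = - \frac{10}{9}.
So h(n) = - \frac{10 \left(-2\right)^{n}}{9} - \frac{7 n}{3} - \frac{26}{9}.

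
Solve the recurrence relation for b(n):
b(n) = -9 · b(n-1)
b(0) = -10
Pure geometric recurrence with ratio -9.
By induction b(n) = b(0) · (-9)^n = - 10 \left(-9\right)^{n}.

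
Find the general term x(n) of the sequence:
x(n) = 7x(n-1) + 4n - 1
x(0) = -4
First-order linear with linear forcing.
Homogeneous solution: x_h(n) = A·(7)^n.
Try particular x_p(n) = pn + q. Substituting:
  pn + q = 7(p(n-1) + q) + 4n - 1.
Matching the n-coefficient: p = 7p + 4 ⇒ p = - \frac{2}{3}.
Matching constants: q = -7p + 7q - 1 ⇒ q = - \frac{11}{18}.
General: x(n) = A·(7)^n - \frac{2 n}{3} - \frac{11}{18}.
Apply x(0) = -4: A - \frac{11}{18} = -4 ⇒ A = - \frac{61}{18}.
So x(n) = - \frac{61 \cdot 7^{n}}{18} - \frac{2 n}{3} - \frac{11}{18}.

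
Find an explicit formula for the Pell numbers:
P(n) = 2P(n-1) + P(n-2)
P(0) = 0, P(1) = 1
This is the Pell sequence.
Characteristic equation: x² - 2x - 1 = 0; roots r₁ = 1 + \sqrt{2}, r₂ = 1 - \sqrt{2}.
General: P(n) = A·r₁^n + B·r₂^n. Solving with P(0)=0, P(1)=1 gives A = \frac{\sqrt{2}}{4}, B = - \frac{\sqrt{2}}{4}.
So P(n) = \frac{\sqrt{2} \left(- \left(1 - \sqrt{2}\right)^{n} + \left(1 + \sqrt{2}\right)^{n}\right)}{4}.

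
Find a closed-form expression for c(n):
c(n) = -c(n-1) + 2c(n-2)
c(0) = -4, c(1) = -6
Characteristic equation: x² + x - 2 = 0, which factors as (x - (1))(x - (-2)) = 0.
Roots r₁ = 1, r₂ = -2 (distinct).
General solution: c(n) = A·(1)^n + B·(-2)^n.
From c(0) = -4: A + B = -4.
From c(1) = -6: A - 2B = -6.
Solving: A = - \frac{14}{3}, B = \frac{2}{3}.
So c(n) = \frac{2 \left(-2\right)^{n}}{3} - \frac{14}{3}.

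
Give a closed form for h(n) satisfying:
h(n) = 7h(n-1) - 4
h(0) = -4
First-order linear non-homogeneous.
Homogeneous solution: h_h(n) = A·(7)^n.
Try constant particular solution h_p = K: K = 7K - 4 ⇒ K = \frac{2}{3}.
General: h(n) = A·(7)^n + \frac{2}{3}.
Apply h(0) = -4: A + \frac{2}{3} = -4 ⇒ A = - \frac{14}{3}.
So h(n) = \frac{2}{3} - \frac{14 \cdot 7^{n}}{3}.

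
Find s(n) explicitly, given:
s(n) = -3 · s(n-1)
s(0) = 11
Pure geometric recurrence with ratio -3.
By induction s(n) = s(0) · (-3)^n = 11 \left(-3\right)^{n}.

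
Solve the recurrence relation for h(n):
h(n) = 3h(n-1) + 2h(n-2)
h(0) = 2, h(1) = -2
Characteristic equation: x² - 3x - 2 = 0.
Discriminant Δ = (3)² + 4·(2) = 17.
Roots r₁,₂ = (3 ± √17)/2, so r₁ = \frac{3}{2} + \frac{\sqrt{17}}{2}, r₂ = \frac{3}{2} - \frac{\sqrt{17}}{2}.
General solution: h(n) = A·r₁^n + B·r₂^n.
From the initial conditions, A + B = 2 and r₁A + r₂B = -2.
Since r₁ - r₂ = √17: A = (-2 - (2)r₂)/√17 = 1 - \frac{5 \sqrt{17}}{17}, and B = 2 - A = 1 + \frac{5 \sqrt{17}}{17}.
So h(n) = \left(1 - \frac{5 \sqrt{17}}{17}\right)\left(\frac{3}{2} + \frac{\sqrt{17}}{2}\right)^n + \left(1 + \frac{5 \sqrt{17}}{17}\right)\left(\frac{3}{2} - \frac{\sqrt{17}}{2}\right)^n.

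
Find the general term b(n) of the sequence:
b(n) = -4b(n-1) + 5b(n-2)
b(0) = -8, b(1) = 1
Characteristic equation: x² + 4x - 5 = 0, which factors as (x - (-5))(x - (1)) = 0.
Roots r₁ = -5, r₂ = 1 (distinct).
General solution: b(n) = A·(-5)^n + B·(1)^n.
From b(0) = -8: A + B = -8.
From b(1) = 1: -5A + B = 1.
Solving: A = - \frac{3}{2}, B = - \frac{13}{2}.
So b(n) = - \frac{3 \left(-5\right)^{n}}{2} - \frac{13}{2}.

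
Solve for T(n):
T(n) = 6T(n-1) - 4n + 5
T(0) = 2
First-order linear with linear forcing.
Homogeneous solution: T_h(n) = A·(6)^n.
Try particular T_p(n) = pn + q. Substituting:
  pn + q = 6(p(n-1) + q) - 4n + 5.
Matching the n-coefficient: p = 6p - 4 ⇒ p = \frac{4}{5}.
Matching constants: q = -6p + 6q + 5 ⇒ q = - \frac{1}{25}.
General: T(n) = A·(6)^n + \frac{4 n}{5} - \frac{1}{25}.
Apply T(0) = 2: A - \frac{1}{25} = 2 ⇒ A = \frac{51}{25}.
So T(n) = \frac{51 \cdot 6^{n}}{25} + \frac{4 n}{5} - \frac{1}{25}.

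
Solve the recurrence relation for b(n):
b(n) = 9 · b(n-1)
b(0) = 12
Pure geometric recurrence with ratio 9.
By induction b(n) = b(0) · (9)^n = 12 \cdot 9^{n}.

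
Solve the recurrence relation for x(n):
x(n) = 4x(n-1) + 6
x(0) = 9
First-order linear non-homogeneous.
Homogeneous solution: x_h(n) = A·(4)^n.
Try constant particular solution x_p = K: K = 4K + 6 ⇒ K = -2.
General: x(n) = A·(4)^n - 2.
Apply x(0) = 9: A - 2 = 9 ⇒ A = 11.
So x(n) = 11 \cdot 4^{n} - 2.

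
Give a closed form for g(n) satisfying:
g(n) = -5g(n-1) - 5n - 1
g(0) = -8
First-order linear with linear forcing.
Homogeneous solution: g_h(n) = A·(-5)^n.
Try particular g_p(n) = pn + q. Substituting:
  pn + q = -5(p(n-1) + q) - 5n - 1.
Matching the n-coefficient: p = -5p - 5 ⇒ p = - \frac{5}{6}.
Matching constants: q = 5p - 5q - 1 ⇒ q = - \frac{31}{36}.
General: g(n) = A·(-5)^n - \frac{5 n}{6} - \frac{31}{36}.
Apply g(0) = -8: A - \frac{31}{36} = -8 ⇒ A = - \frac{257}{36}.
So g(n) = - \frac{257 \left(-5\right)^{n}}{36} - \frac{5 n}{6} - \frac{31}{36}.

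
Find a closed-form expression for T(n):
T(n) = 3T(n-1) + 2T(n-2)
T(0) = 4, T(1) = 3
Characteristic equation: x² - 3x - 2 = 0.
Discriminant Δ = (3)² + 4·(2) = 17.
Roots r₁,₂ = (3 ± √17)/2, so r₁ = \frac{3}{2} + \frac{\sqrt{17}}{2}, r₂ = \frac{3}{2} - \frac{\sqrt{17}}{2}.
General solution: T(n) = A·r₁^n + B·r₂^n.
From the initial conditions, A + B = 4 and r₁A + r₂B = 3.
Since r₁ - r₂ = √17: A = (3 - (4)r₂)/√17 = 2 - \frac{3 \sqrt{17}}{17}, and B = 4 - A = \frac{3 \sqrt{17}}{17} + 2.
So T(n) = \left(2 - \frac{3 \sqrt{17}}{17}\right)\left(\frac{3}{2} + \frac{\sqrt{17}}{2}\right)^n + \left(\frac{3 \sqrt{17}}{17} + 2\right)\left(\frac{3}{2} - \frac{\sqrt{17}}{2}\right)^n.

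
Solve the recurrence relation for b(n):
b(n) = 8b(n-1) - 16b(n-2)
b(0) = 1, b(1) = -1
Characteristic equation: x² - 8x + 16 = 0, which is (x - (4))².
Repeated root r = 4.
General solution: b(n) = (A + Bn)·(4)^n.
From b(0) = 1: A = 1.
From b(1) = -1: (A + B)·(4) = -1 ⇒ B = - \frac{5}{4}.
So b(n) = \left(1 - \frac{5 n}{4}\right) \cdot (4)^n.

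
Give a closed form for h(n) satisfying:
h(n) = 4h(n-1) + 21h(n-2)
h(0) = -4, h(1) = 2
Characteristic equation: x² - 4x - 21 = 0, which factors as (x - (-3))(x - (7)) = 0.
Roots r₁ = -3, r₂ = 7 (distinct).
General solution: h(n) = A·(-3)^n + B·(7)^n.
From h(0) = -4: A + B = -4.
From h(1) = 2: -3A + 7B = 2.
Solving: A = -3, B = -1.
So h(n) = - 3 \left(-3\right)^{n} - 7^{n}.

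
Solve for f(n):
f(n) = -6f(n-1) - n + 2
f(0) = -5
First-order linear with linear forcing.
Homogeneous solution: f_h(n) = A·(-6)^n.
Try particular f_p(n) = pn + q. Substituting:
  pn + q = -6(p(n-1) + q) - n + 2.
Matching the n-coefficient: p = -6p - 1 ⇒ p = - \frac{1}{7}.
Matching constants: q = 6p - 6q + 2 ⇒ q = \frac{8}{49}.
General: f(n) = A·(-6)^n - \frac{n}{7} + \frac{8}{49}.
Apply f(0) = -5: A + \frac{8}{49} = -5 ⇒ A = - \frac{253}{49}.
So f(n) = - \frac{253 \left(-6\right)^{n}}{49} - \frac{n}{7} + \frac{8}{49}.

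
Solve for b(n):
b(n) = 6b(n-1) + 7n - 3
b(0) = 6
First-order linear with linear forcing.
Homogeneous solution: b_h(n) = A·(6)^n.
Try particular b_p(n) = pn + q. Substituting:
  pn + q = 6(p(n-1) + q) + 7n - 3.
Matching the n-coefficient: p = 6p + 7 ⇒ p = - \frac{7}{5}.
Matching constants: q = -6p + 6q - 3 ⇒ q = - \frac{27}{25}.
General: b(n) = A·(6)^n - \frac{7 n}{5} - \frac{27}{25}.
Apply b(0) = 6: A - \frac{27}{25} = 6 ⇒ A = \frac{177}{25}.
So b(n) = \frac{177 \cdot 6^{n}}{25} - \frac{7 n}{5} - \frac{27}{25}.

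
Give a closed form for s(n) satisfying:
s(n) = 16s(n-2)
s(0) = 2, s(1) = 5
Characteristic equation: x² - 16 = 0, which factors as (x - (4))(x - (-4)) = 0.
Roots r₁ = 4, r₂ = -4 (distinct).
General solution: s(n) = A·(4)^n + B·(-4)^n.
From s(0) = 2: A + B = 2.
From s(1) = 5: 4A - 4B = 5.
Solving: A = \frac{13}{8}, B = \frac{3}{8}.
So s(n) = \frac{3 \left(-4\right)^{n}}{8} + \frac{13 \cdot 4^{n}}{8}.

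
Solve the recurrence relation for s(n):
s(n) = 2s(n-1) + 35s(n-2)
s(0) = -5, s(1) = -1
Characteristic equation: x² - 2x - 35 = 0, which factors as (x - (-5))(x - (7)) = 0.
Roots r₁ = -5, r₂ = 7 (distinct).
General solution: s(n) = A·(-5)^n + B·(7)^n.
From s(0) = -5: A + B = -5.
From s(1) = -1: -5A + 7B = -1.
Solving: A = - \frac{17}{6}, B = - \frac{13}{6}.
So s(n) = - \frac{17 \left(-5\right)^{n}}{6} - \frac{13 \cdot 7^{n}}{6}.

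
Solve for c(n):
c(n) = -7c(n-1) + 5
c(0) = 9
First-order linear non-homogeneous.
Homogeneous solution: c_h(n) = A·(-7)^n.
Try constant particular solution c_p = K: K = -7K + 5 ⇒ K = \frac{5}{8}.
General: c(n) = A·(-7)^n + \frac{5}{8}.
Apply c(0) = 9: A + \frac{5}{8} = 9 ⇒ A = \frac{67}{8}.
So c(n) = \frac{67 \left(-7\right)^{n}}{8} + \frac{5}{8}.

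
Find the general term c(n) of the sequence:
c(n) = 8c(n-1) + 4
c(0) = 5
First-order linear non-homogeneous.
Homogeneous solution: c_h(n) = A·(8)^n.
Try constant particular solution c_p = K: K = 8K + 4 ⇒ K = - \frac{4}{7}.
General: c(n) = A·(8)^n - \frac{4}{7}.
Apply c(0) = 5: A - \frac{4}{7} = 5 ⇒ A = \frac{39}{7}.
So c(n) = \frac{39 \cdot 8^{n}}{7} - \frac{4}{7}.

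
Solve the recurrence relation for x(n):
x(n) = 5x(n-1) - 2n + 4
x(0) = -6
First-order linear with linear forcing.
Homogeneous solution: x_h(n) = A·(5)^n.
Try particular x_p(n) = pn + q. Substituting:
  pn + q = 5(p(n-1) + q) - 2n + 4.
Matching the n-coefficient: p = 5p - 2 ⇒ p = \frac{1}{2}.
Matching constants: q = -5p + 5q + 4 ⇒ q = - \frac{3}{8}.
General: x(n) = A·(5)^n + \frac{n}{2} - \frac{3}{8}.
Apply x(0) = -6: A - \frac{3}{8} = -6 ⇒ A = - \frac{45}{8}.
So x(n) = - \frac{45 \cdot 5^{n}}{8} + \frac{n}{2} - \frac{3}{8}.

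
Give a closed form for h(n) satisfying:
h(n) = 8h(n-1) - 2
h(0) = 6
First-order linear non-homogeneous.
Homogeneous solution: h_h(n) = A·(8)^n.
Try constant particular solution h_p = K: K = 8K - 2 ⇒ K = \frac{2}{7}.
General: h(n) = A·(8)^n + \frac{2}{7}.
Apply h(0) = 6: A + \frac{2}{7} = 6 ⇒ A = \frac{40}{7}.
So h(n) = \frac{40 \cdot 8^{n}}{7} + \frac{2}{7}.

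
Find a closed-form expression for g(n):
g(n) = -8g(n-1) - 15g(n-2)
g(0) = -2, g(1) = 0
Characteristic equation: x² + 8x + 15 = 0, which factors as (x - (-3))(x - (-5)) = 0.
Roots r₁ = -3, r₂ = -5 (distinct).
General solution: g(n) = A·(-3)^n + B·(-5)^n.
From g(0) = -2: A + B = -2.
From g(1) = 0: -3A - 5B = 0.
Solving: A = -5, B = 3.
So g(n) = - 5 \left(-3\right)^{n} + 3 \left(-5\right)^{n}.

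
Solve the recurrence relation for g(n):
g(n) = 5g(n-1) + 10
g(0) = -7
First-order linear non-homogeneous.
Homogeneous solution: g_h(n) = A·(5)^n.
Try constant particular solution g_p = K: K = 5K + 10 ⇒ K = - \frac{5}{2}.
General: g(n) = A·(5)^n - \frac{5}{2}.
Apply g(0) = -7: A - \frac{5}{2} = -7 ⇒ A = - \frac{9}{2}.
So g(n) = - \frac{9 \cdot 5^{n}}{2} - \frac{5}{2}.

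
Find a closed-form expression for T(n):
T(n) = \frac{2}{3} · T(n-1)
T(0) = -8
Pure geometric recurrence with ratio \frac{2}{3}.
By induction T(n) = T(0) · (\frac{2}{3})^n = - 8 \left(\frac{2}{3}\right)^{n}.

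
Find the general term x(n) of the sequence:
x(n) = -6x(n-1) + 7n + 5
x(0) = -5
First-order linear with linear forcing.
Homogeneous solution: x_h(n) = A·(-6)^n.
Try particular x_p(n) = pn + q. Substituting:
  pn + q = -6(p(n-1) + q) + 7n + 5.
Matching the n-coefficient: p = -6p + 7 ⇒ p = 1.
Matching constants: q = 6p - 6q + 5 ⇒ q = \frac{11}{7}.
General: x(n) = A·(-6)^n + n + \frac{11}{7}.
Apply x(0) = -5: A + \frac{11}{7} = -5 ⇒ A = - \frac{46}{7}.
So x(n) = - \frac{46 \left(-6\right)^{n}}{7} + n + \frac{11}{7}.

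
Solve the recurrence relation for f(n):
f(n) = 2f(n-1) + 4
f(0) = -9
First-order linear non-homogeneous.
Homogeneous solution: f_h(n) = A·(2)^n.
Try constant particular solution f_p = K: K = 2K + 4 ⇒ K = -4.
General: f(n) = A·(2)^n - 4.
Apply f(0) = -9: A - 4 = -9 ⇒ A = -5.
So f(n) = - 5 \cdot 2^{n} - 4.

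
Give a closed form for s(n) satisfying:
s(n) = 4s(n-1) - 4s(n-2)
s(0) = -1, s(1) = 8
Characteristic equation: x² - 4x + 4 = 0, which is (x - (2))².
Repeated root r = 2.
General solution: s(n) = (A + Bn)·(2)^n.
From s(0) = -1: A = -1.
From s(1) = 8: (A + B)·(2) = 8 ⇒ B = 5.
So s(n) = \left(5 n - 1\right) \cdot (2)^n.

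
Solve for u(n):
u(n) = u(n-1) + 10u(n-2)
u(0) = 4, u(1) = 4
Characteristic equation: x² - x - 10 = 0.
Discriminant Δ = (1)² + 4·(10) = 41.
Roots r₁,₂ = (1 ± √41)/2, so r₁ = \frac{1}{2} + \frac{\sqrt{41}}{2}, r₂ = \frac{1}{2} - \frac{\sqrt{41}}{2}.
General solution: u(n) = A·r₁^n + B·r₂^n.
From the initial conditions, A + B = 4 and r₁A + r₂B = 4.
Since r₁ - r₂ = √41: A = (4 - (4)r₂)/√41 = \frac{2 \sqrt{41}}{41} + 2, and B = 4 - A = 2 - \frac{2 \sqrt{41}}{41}.
So u(n) = \left(\frac{2 \sqrt{41}}{41} + 2\right)\left(\frac{1}{2} + \frac{\sqrt{41}}{2}\right)^n + \left(2 - \frac{2 \sqrt{41}}{41}\right)\left(\frac{1}{2} - \frac{\sqrt{41}}{2}\right)^n.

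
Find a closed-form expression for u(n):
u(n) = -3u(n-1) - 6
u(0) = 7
First-order linear non-homogeneous.
Homogeneous solution: u_h(n) = A·(-3)^n.
Try constant particular solution u_p = K: K = -3K - 6 ⇒ K = - \frac{3}{2}.
General: u(n) = A·(-3)^n - \frac{3}{2}.
Apply u(0) = 7: A - \frac{3}{2} = 7 ⇒ A = \frac{17}{2}.
So u(n) = \frac{17 \left(-3\right)^{n}}{2} - \frac{3}{2}.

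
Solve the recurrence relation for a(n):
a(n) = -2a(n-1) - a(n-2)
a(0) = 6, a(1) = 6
Characteristic equation: x² + 2x + 1 = 0, which is (x - (-1))².
Repeated root r = -1.
General solution: a(n) = (A + Bn)·(-1)^n.
From a(0) = 6: A = 6.
From a(1) = 6: (A + B)·(-1) = 6 ⇒ B = -12.
So a(n) = \left(6 - 12 n\right) \cdot (-1)^n.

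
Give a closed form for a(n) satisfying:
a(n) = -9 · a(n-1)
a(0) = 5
Pure geometric recurrence with ratio -9.
By induction a(n) = a(0) · (-9)^n = 5 \left(-9\right)^{n}.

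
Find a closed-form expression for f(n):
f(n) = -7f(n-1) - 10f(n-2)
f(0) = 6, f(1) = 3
Characteristic equation: x² + 7x + 10 = 0, which factors as (x - (-2))(x - (-5)) = 0.
Roots r₁ = -2, r₂ = -5 (distinct).
General solution: f(n) = A·(-2)^n + B·(-5)^n.
From f(0) = 6: A + B = 6.
From f(1) = 3: -2A - 5B = 3.
Solving: A = 11, B = -5.
So f(n) = 11 \left(-2\right)^{n} - 5 \left(-5\right)^{n}.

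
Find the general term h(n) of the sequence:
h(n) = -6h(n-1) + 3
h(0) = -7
First-order linear non-homogeneous.
Homogeneous solution: h_h(n) = A·(-6)^n.
Try constant particular solution h_p = K: K = -6K + 3 ⇒ K = \frac{3}{7}.
General: h(n) = A·(-6)^n + \frac{3}{7}.
Apply h(0) = -7: A + \frac{3}{7} = -7 ⇒ A = - \frac{52}{7}.
So h(n) = \frac{3}{7} - \frac{52 \left(-6\right)^{n}}{7}.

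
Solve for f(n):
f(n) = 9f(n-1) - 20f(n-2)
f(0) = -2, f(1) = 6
Characteristic equation: x² - 9x + 20 = 0, which factors as (x - (4))(x - (5)) = 0.
Roots r₁ = 4, r₂ = 5 (distinct).
General solution: f(n) = A·(4)^n + B·(5)^n.
From f(0) = -2: A + B = -2.
From f(1) = 6: 4A + 5B = 6.
Solving: A = -16, B = 14.
So f(n) = - 16 \cdot 4^{n} + 14 \cdot 5^{n}.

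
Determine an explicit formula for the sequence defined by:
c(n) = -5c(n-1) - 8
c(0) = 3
First-order linear non-homogeneous.
Homogeneous solution: c_h(n) = A·(-5)^n.
Try constant particular solution c_p = K: K = -5K - 8 ⇒ K = - \frac{4}{3}.
General: c(n) = A·(-5)^n - \frac{4}{3}.
Apply c(0) = 3: A - \frac{4}{3} = 3 ⇒ A = \frac{13}{3}.
So c(n) = \frac{13 \left(-5\right)^{n}}{3} - \frac{4}{3}.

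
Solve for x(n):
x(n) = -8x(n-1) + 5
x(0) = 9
First-order linear non-homogeneous.
Homogeneous solution: x_h(n) = A·(-8)^n.
Try constant particular solution x_p = K: K = -8K + 5 ⇒ K = \frac{5}{9}.
General: x(n) = A·(-8)^n + \frac{5}{9}.
Apply x(0) = 9: A + \frac{5}{9} = 9 ⇒ A = \frac{76}{9}.
So x(n) = \frac{76 \left(-8\right)^{n}}{9} + \frac{5}{9}.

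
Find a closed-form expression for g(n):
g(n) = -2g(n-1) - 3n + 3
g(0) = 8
First-order linear with linear forcing.
Homogeneous solution: g_h(n) = A·(-2)^n.
Try particular g_p(n) = pn + q. Substituting:
  pn + q = -2(p(n-1) + q) - 3n + 3.
Matching the n-coefficient: p = -2p - 3 ⇒ p = -1.
Matching constants: q = 2p - 2q + 3 ⇒ q = \frac{1}{3}.
General: g(n) = A·(-2)^n - n + \frac{1}{3}.
Apply g(0) = 8: A + \frac{1}{3} = 8 ⇒ A = \frac{23}{3}.
So g(n) = \frac{23 \left(-2\right)^{n}}{3} - n + \frac{1}{3}.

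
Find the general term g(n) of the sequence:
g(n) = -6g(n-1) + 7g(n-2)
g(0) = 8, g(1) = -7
Characteristic equation: x² + 6x - 7 = 0, which factors as (x - (1))(x - (-7)) = 0.
Roots r₁ = 1, r₂ = -7 (distinct).
General solution: g(n) = A·(1)^n + B·(-7)^n.
From g(0) = 8: A + B = 8.
From g(1) = -7: A - 7B = -7.
Solving: A = \frac{49}{8}, B = \frac{15}{8}.
So g(n) = \frac{15 \left(-7\right)^{n}}{8} + \frac{49}{8}.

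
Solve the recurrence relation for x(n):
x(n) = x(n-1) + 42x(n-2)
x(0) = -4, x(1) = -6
Characteristic equation: x² - x - 42 = 0, which factors as (x - (-6))(x - (7)) = 0.
Roots r₁ = -6, r₂ = 7 (distinct).
General solution: x(n) = A·(-6)^n + B·(7)^n.
From x(0) = -4: A + B = -4.
From x(1) = -6: -6A + 7B = -6.
Solving: A = - \frac{22}{13}, B = - \frac{30}{13}.
So x(n) = - \frac{22 \left(-6\right)^{n}}{13} - \frac{30 \cdot 7^{n}}{13}.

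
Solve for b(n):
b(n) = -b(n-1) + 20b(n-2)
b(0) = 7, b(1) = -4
Characteristic equation: x² + x - 20 = 0, which factors as (x - (-5))(x - (4)) = 0.
Roots r₁ = -5, r₂ = 4 (distinct).
General solution: b(n) = A·(-5)^n + B·(4)^n.
From b(0) = 7: A + B = 7.
From b(1) = -4: -5A + 4B = -4.
Solving: A = \frac{32}{9}, B = \frac{31}{9}.
So b(n) = \frac{32 \left(-5\right)^{n}}{9} + \frac{31 \cdot 4^{n}}{9}.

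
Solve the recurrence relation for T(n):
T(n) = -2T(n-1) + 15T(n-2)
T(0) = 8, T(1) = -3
Characteristic equation: x² + 2x - 15 = 0, which factors as (x - (3))(x - (-5)) = 0.
Roots r₁ = 3, r₂ = -5 (distinct).
General solution: T(n) = A·(3)^n + B·(-5)^n.
From T(0) = 8: A + B = 8.
From T(1) = -3: 3A - 5B = -3.
Solving: A = \frac{37}{8}, B = \frac{27}{8}.
So T(n) = \frac{27 \left(-5\right)^{n}}{8} + \frac{37 \cdot 3^{n}}{8}.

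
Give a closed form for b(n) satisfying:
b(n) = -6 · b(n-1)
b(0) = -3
Pure geometric recurrence with ratio -6.
By induction b(n) = b(0) · (-6)^n = - 3 \left(-6\right)^{n}.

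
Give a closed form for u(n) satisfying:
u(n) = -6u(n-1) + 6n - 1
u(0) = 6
First-order linear with linear forcing.
Homogeneous solution: u_h(n) = A·(-6)^n.
Try particular u_p(n) = pn + q. Substituting:
  pn + q = -6(p(n-1) + q) + 6n - 1.
Matching the n-coefficient: p = -6p + 6 ⇒ p = \frac{6}{7}.
Matching constants: q = 6p - 6q - 1 ⇒ q = \frac{29}{49}.
General: u(n) = A·(-6)^n + \frac{6 n}{7} + \frac{29}{49}.
Apply u(0) = 6: A + \frac{29}{49} = 6 ⇒ A = \frac{265}{49}.
So u(n) = \frac{265 \left(-6\right)^{n}}{49} + \frac{6 n}{7} + \frac{29}{49}.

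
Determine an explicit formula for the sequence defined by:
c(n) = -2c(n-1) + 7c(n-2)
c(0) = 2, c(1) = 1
Characteristic equation: x² + 2x - 7 = 0.
Discriminant Δ = (-2)² + 4·(7) = 32.
Roots r₁,₂ = (-2 ± √32)/2, so r₁ = -1 + 2 \sqrt{2}, r₂ = - 2 \sqrt{2} - 1.
General solution: c(n) = A·r₁^n + B·r₂^n.
From the initial conditions, A + B = 2 and r₁A + r₂B = 1.
Since r₁ - r₂ = √32: A = (1 - (2)r₂)/√32 = \frac{3 \sqrt{2}}{8} + 1, and B = 2 - A = 1 - \frac{3 \sqrt{2}}{8}.
So c(n) = \left(\frac{3 \sqrt{2}}{8} + 1\right)\left(-1 + 2 \sqrt{2}\right)^n + \left(1 - \frac{3 \sqrt{2}}{8}\right)\left(- 2 \sqrt{2} - 1\right)^n.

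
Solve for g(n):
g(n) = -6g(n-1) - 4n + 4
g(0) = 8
First-order linear with linear forcing.
Homogeneous solution: g_h(n) = A·(-6)^n.
Try particular g_p(n) = pn + q. Substituting:
  pn + q = -6(p(n-1) + q) - 4n + 4.
Matching the n-coefficient: p = -6p - 4 ⇒ p = - \frac{4}{7}.
Matching constants: q = 6p - 6q + 4 ⇒ q = \frac{4}{49}.
General: g(n) = A·(-6)^n - \frac{4 n}{7} + \frac{4}{49}.
Apply g(0) = 8: A + \frac{4}{49} = 8 ⇒ A = \frac{388}{49}.
So g(n) = \frac{388 \left(-6\right)^{n}}{49} - \frac{4 n}{7} + \frac{4}{49}.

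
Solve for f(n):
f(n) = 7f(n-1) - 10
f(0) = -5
First-order linear non-homogeneous.
Homogeneous solution: f_h(n) = A·(7)^n.
Try constant particular solution f_p = K: K = 7K - 10 ⇒ K = \frac{5}{3}.
General: f(n) = A·(7)^n + \frac{5}{3}.
Apply f(0) = -5: A + \frac{5}{3} = -5 ⇒ A = - \frac{20}{3}.
So f(n) = \frac{5}{3} - \frac{20 \cdot 7^{n}}{3}.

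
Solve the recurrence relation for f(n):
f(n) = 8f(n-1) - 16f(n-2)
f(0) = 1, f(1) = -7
Characteristic equation: x² - 8x + 16 = 0, which is (x - (4))².
Repeated root r = 4.
General solution: f(n) = (A + Bn)·(4)^n.
From f(0) = 1: A = 1.
From f(1) = -7: (A + B)·(4) = -7 ⇒ B = - \frac{11}{4}.
So f(n) = \left(1 - \frac{11 n}{4}\right) \cdot (4)^n.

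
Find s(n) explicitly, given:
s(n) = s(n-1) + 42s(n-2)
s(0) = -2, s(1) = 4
Characteristic equation: x² - x - 42 = 0, which factors as (x - (-6))(x - (7)) = 0.
Roots r₁ = -6, r₂ = 7 (distinct).
General solution: s(n) = A·(-6)^n + B·(7)^n.
From s(0) = -2: A + B = -2.
From s(1) = 4: -6A + 7B = 4.
Solving: A = - \frac{18}{13}, B = - \frac{8}{13}.
So s(n) = - \frac{18 \left(-6\right)^{n}}{13} - \frac{8 \cdot 7^{n}}{13}.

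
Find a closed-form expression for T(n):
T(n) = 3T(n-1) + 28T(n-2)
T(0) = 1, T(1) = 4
Characteristic equation: x² - 3x - 28 = 0, which factors as (x - (-4))(x - (7)) = 0.
Roots r₁ = -4, r₂ = 7 (distinct).
General solution: T(n) = A·(-4)^n + B·(7)^n.
From T(0) = 1: A + B = 1.
From T(1) = 4: -4A + 7B = 4.
Solving: A = \frac{3}{11}, B = \frac{8}{11}.
So T(n) = \frac{3 \left(-4\right)^{n}}{11} + \frac{8 \cdot 7^{n}}{11}.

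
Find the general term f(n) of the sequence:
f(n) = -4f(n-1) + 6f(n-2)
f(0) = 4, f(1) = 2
Characteristic equation: x² + 4x - 6 = 0.
Discriminant Δ = (-4)² + 4·(6) = 40.
Roots r₁,₂ = (-4 ± √40)/2, so r₁ = -2 + \sqrt{10}, r₂ = - \sqrt{10} - 2.
General solution: f(n) = A·r₁^n + B·r₂^n.
From the initial conditions, A + B = 4 and r₁A + r₂B = 2.
Since r₁ - r₂ = √40: A = (2 - (4)r₂)/√40 = \frac{\sqrt{10}}{2} + 2, and B = 4 - A = 2 - \frac{\sqrt{10}}{2}.
So f(n) = \left(\frac{\sqrt{10}}{2} + 2\right)\left(-2 + \sqrt{10}\right)^n + \left(2 - \frac{\sqrt{10}}{2}\right)\left(- \sqrt{10} - 2\right)^n.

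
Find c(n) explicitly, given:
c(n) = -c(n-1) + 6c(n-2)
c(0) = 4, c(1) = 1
Characteristic equation: x² + x - 6 = 0, which factors as (x - (-3))(x - (2)) = 0.
Roots r₁ = -3, r₂ = 2 (distinct).
General solution: c(n) = A·(-3)^n + B·(2)^n.
From c(0) = 4: A + B = 4.
From c(1) = 1: -3A + 2B = 1.
Solving: A = \frac{7}{5}, B = \frac{13}{5}.
So c(n) = \frac{7 \left(-3\right)^{n}}{5} + \frac{13 \cdot 2^{n}}{5}.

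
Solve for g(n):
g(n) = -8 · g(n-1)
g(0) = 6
Pure geometric recurrence with ratio -8.
By induction g(n) = g(0) · (-8)^n = 6 \left(-8\right)^{n}.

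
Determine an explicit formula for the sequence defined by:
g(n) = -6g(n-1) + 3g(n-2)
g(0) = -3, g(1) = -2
Characteristic equation: x² + 6x - 3 = 0.
Discriminant Δ = (-6)² + 4·(3) = 48.
Roots r₁,₂ = (-6 ± √48)/2, so r₁ = -3 + 2 \sqrt{3}, r₂ = - 2 \sqrt{3} - 3.
General solution: g(n) = A·r₁^n + B·r₂^n.
From the initial conditions, A + B = -3 and r₁A + r₂B = -2.
Since r₁ - r₂ = √48: A = (-2 - (-3)r₂)/√48 = - \frac{11 \sqrt{3}}{12} - \frac{3}{2}, and B = -3 - A = - \frac{3}{2} + \frac{11 \sqrt{3}}{12}.
So g(n) = \left(- \frac{11 \sqrt{3}}{12} - \frac{3}{2}\right)\left(-3 + 2 \sqrt{3}\right)^n + \left(- \frac{3}{2} + \frac{11 \sqrt{3}}{12}\right)\left(- 2 \sqrt{3} - 3\right)^n.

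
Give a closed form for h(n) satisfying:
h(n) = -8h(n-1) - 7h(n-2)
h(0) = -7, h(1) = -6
Characteristic equation: x² + 8x + 7 = 0, which factors as (x - (-1))(x - (-7)) = 0.
Roots r₁ = -1, r₂ = -7 (distinct).
General solution: h(n) = A·(-1)^n + B·(-7)^n.
From h(0) = -7: A + B = -7.
From h(1) = -6: -A - 7B = -6.
Solving: A = - \frac{55}{6}, B = \frac{13}{6}.
So h(n) = - \frac{55 \left(-1\right)^{n}}{6} + \frac{13 \left(-7\right)^{n}}{6}.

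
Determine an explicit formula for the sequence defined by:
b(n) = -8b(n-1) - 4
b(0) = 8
First-order linear non-homogeneous.
Homogeneous solution: b_h(n) = A·(-8)^n.
Try constant particular solution b_p = K: K = -8K - 4 ⇒ K = - \frac{4}{9}.
General: b(n) = A·(-8)^n - \frac{4}{9}.
Apply b(0) = 8: A - \frac{4}{9} = 8 ⇒ A = \frac{76}{9}.
So b(n) = \frac{76 \left(-8\right)^{n}}{9} - \frac{4}{9}.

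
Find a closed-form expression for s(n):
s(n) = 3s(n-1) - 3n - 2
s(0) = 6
First-order linear with linear forcing.
Homogeneous solution: s_h(n) = A·(3)^n.
Try particular s_p(n) = pn + q. Substituting:
  pn + q = 3(p(n-1) + q) - 3n - 2.
Matching the n-coefficient: p = 3p - 3 ⇒ p = \frac{3}{2}.
Matching constants: q = -3p + 3q - 2 ⇒ q = \frac{13}{4}.
General: s(n) = A·(3)^n + \frac{3 n}{2} + \frac{13}{4}.
Apply s(0) = 6: A + \frac{13}{4} = 6 ⇒ A = \frac{11}{4}.
So s(n) = \frac{11 \cdot 3^{n}}{4} + \frac{3 n}{2} + \frac{13}{4}.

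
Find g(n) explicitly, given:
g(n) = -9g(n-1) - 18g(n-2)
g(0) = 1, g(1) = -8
Characteristic equation: x² + 9x + 18 = 0, which factors as (x - (-6))(x - (-3)) = 0.
Roots r₁ = -6, r₂ = -3 (distinct).
General solution: g(n) = A·(-6)^n + B·(-3)^n.
From g(0) = 1: A + B = 1.
From g(1) = -8: -6A - 3B = -8.
Solving: A = \frac{5}{3}, B = - \frac{2}{3}.
So g(n) = - \frac{2 \left(-3\right)^{n}}{3} + \frac{5 \left(-6\right)^{n}}{3}.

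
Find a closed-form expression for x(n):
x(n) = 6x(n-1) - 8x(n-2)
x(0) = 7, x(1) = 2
Characteristic equation: x² - 6x + 8 = 0, which factors as (x - (2))(x - (4)) = 0.
Roots r₁ = 2, r₂ = 4 (distinct).
General solution: x(n) = A·(2)^n + B·(4)^n.
From x(0) = 7: A + B = 7.
From x(1) = 2: 2A + 4B = 2.
Solving: A = 13, B = -6.
So x(n) = 13 \cdot 2^{n} - 6 \cdot 4^{n}.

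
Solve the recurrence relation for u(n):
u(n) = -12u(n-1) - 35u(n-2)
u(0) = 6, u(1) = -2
Characteristic equation: x² + 12x + 35 = 0, which factors as (x - (-5))(x - (-7)) = 0.
Roots r₁ = -5, r₂ = -7 (distinct).
General solution: u(n) = A·(-5)^n + B·(-7)^n.
From u(0) = 6: A + B = 6.
From u(1) = -2: -5A - 7B = -2.
Solving: A = 20, B = -14.
So u(n) = 20 \left(-5\right)^{n} - 14 \left(-7\right)^{n}.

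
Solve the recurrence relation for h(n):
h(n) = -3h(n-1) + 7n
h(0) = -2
First-order linear with linear forcing.
Homogeneous solution: h_h(n) = A·(-3)^n.
Try particular h_p(n) = pn + q. Substituting:
  pn + q = -3(p(n-1) + q) + 7n.
Matching the n-coefficient: p = -3p + 7 ⇒ p = \frac{7}{4}.
Matching constants: q = 3p - 3q ⇒ q = \frac{21}{16}.
General: h(n) = A·(-3)^n + \frac{7 n}{4} + \frac{21}{16}.
Apply h(0) = -2: A + \frac{21}{16} = -2 ⇒ A = - \frac{53}{16}.
So h(n) = - \frac{53 \left(-3\right)^{n}}{16} + \frac{7 n}{4} + \frac{21}{16}.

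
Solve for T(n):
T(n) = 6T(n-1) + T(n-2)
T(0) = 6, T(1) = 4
Characteristic equation: x² - 6x - 1 = 0.
Discriminant Δ = (6)² + 4·(1) = 40.
Roots r₁,₂ = (6 ± √40)/2, so r₁ = 3 + \sqrt{10}, r₂ = 3 - \sqrt{10}.
General solution: T(n) = A·r₁^n + B·r₂^n.
From the initial conditions, A + B = 6 and r₁A + r₂B = 4.
Since r₁ - r₂ = √40: A = (4 - (6)r₂)/√40 = 3 - \frac{7 \sqrt{10}}{10}, and B = 6 - A = \frac{7 \sqrt{10}}{10} + 3.
So T(n) = \left(3 - \frac{7 \sqrt{10}}{10}\right)\left(3 + \sqrt{10}\right)^n + \left(\frac{7 \sqrt{10}}{10} + 3\right)\left(3 - \sqrt{10}\right)^n.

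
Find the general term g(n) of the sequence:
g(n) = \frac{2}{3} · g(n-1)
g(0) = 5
Pure geometric recurrence with ratio \frac{2}{3}.
By induction g(n) = g(0) · (\frac{2}{3})^n = 5 \left(\frac{2}{3}\right)^{n}.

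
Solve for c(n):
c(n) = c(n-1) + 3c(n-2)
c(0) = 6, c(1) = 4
Characteristic equation: x² - x - 3 = 0.
Discriminant Δ = (1)² + 4·(3) = 13.
Roots r₁,₂ = (1 ± √13)/2, so r₁ = \frac{1}{2} + \frac{\sqrt{13}}{2}, r₂ = \frac{1}{2} - \frac{\sqrt{13}}{2}.
General solution: c(n) = A·r₁^n + B·r₂^n.
From the initial conditions, A + B = 6 and r₁A + r₂B = 4.
Since r₁ - r₂ = √13: A = (4 - (6)r₂)/√13 = \frac{\sqrt{13}}{13} + 3, and B = 6 - A = 3 - \frac{\sqrt{13}}{13}.
So c(n) = \left(\frac{\sqrt{13}}{13} + 3\right)\left(\frac{1}{2} + \frac{\sqrt{13}}{2}\right)^n + \left(3 - \frac{\sqrt{13}}{13}\right)\left(\frac{1}{2} - \frac{\sqrt{13}}{2}\right)^n.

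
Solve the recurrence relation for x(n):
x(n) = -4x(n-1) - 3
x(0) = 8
First-order linear non-homogeneous.
Homogeneous solution: x_h(n) = A·(-4)^n.
Try constant particular solution x_p = K: K = -4K - 3 ⇒ K = - \frac{3}{5}.
General: x(n) = A·(-4)^n - \frac{3}{5}.
Apply x(0) = 8: A - \frac{3}{5} = 8 ⇒ A = \frac{43}{5}.
So x(n) = \frac{43 \left(-4\right)^{n}}{5} - \frac{3}{5}.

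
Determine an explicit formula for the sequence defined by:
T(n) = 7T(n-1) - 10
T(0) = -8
First-order linear non-homogeneous.
Homogeneous solution: T_h(n) = A·(7)^n.
Try constant particular solution T_p = K: K = 7K - 10 ⇒ K = \frac{5}{3}.
General: T(n) = A·(7)^n + \frac{5}{3}.
Apply T(0) = -8: A + \frac{5}{3} = -8 ⇒ A = - \frac{29}{3}.
So T(n) = \frac{5}{3} - \frac{29 \cdot 7^{n}}{3}.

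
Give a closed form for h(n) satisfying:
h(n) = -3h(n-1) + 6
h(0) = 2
First-order linear non-homogeneous.
Homogeneous solution: h_h(n) = A·(-3)^n.
Try constant particular solution h_p = K: K = -3K + 6 ⇒ K = \frac{3}{2}.
General: h(n) = A·(-3)^n + \frac{3}{2}.
Apply h(0) = 2: A + \frac{3}{2} = 2 ⇒ A = \frac{1}{2}.
So h(n) = \frac{\left(-3\right)^{n}}{2} + \frac{3}{2}.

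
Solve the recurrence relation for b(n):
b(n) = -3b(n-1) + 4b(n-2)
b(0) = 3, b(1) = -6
Characteristic equation: x² + 3x - 4 = 0, which factors as (x - (1))(x - (-4)) = 0.
Roots r₁ = 1, r₂ = -4 (distinct).
General solution: b(n) = A·(1)^n + B·(-4)^n.
From b(0) = 3: A + B = 3.
From b(1) = -6: A - 4B = -6.
Solving: A = \frac{6}{5}, B = \frac{9}{5}.
So b(n) = \frac{9 \left(-4\right)^{n}}{5} + \frac{6}{5}.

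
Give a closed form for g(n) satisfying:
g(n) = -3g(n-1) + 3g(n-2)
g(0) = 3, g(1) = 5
Characteristic equation: x² + 3x - 3 = 0.
Discriminant Δ = (-3)² + 4·(3) = 21.
Roots r₁,₂ = (-3 ± √21)/2, so r₁ = - \frac{3}{2} + \frac{\sqrt{21}}{2}, r₂ = - \frac{\sqrt{21}}{2} - \frac{3}{2}.
General solution: g(n) = A·r₁^n + B·r₂^n.
From the initial conditions, A + B = 3 and r₁A + r₂B = 5.
Since r₁ - r₂ = √21: A = (5 - (3)r₂)/√21 = \frac{3}{2} + \frac{19 \sqrt{21}}{42}, and B = 3 - A = \frac{3}{2} - \frac{19 \sqrt{21}}{42}.
So g(n) = \left(\frac{3}{2} + \frac{19 \sqrt{21}}{42}\right)\left(- \frac{3}{2} + \frac{\sqrt{21}}{2}\right)^n + \left(\frac{3}{2} - \frac{19 \sqrt{21}}{42}\right)\left(- \frac{\sqrt{21}}{2} - \frac{3}{2}\right)^n.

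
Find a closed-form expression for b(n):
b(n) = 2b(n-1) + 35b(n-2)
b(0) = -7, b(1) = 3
Characteristic equation: x² - 2x - 35 = 0, which factors as (x - (7))(x - (-5)) = 0.
Roots r₁ = 7, r₂ = -5 (distinct).
General solution: b(n) = A·(7)^n + B·(-5)^n.
From b(0) = -7: A + B = -7.
From b(1) = 3: 7A - 5B = 3.
Solving: A = - \frac{8}{3}, B = - \frac{13}{3}.
So b(n) = - \frac{13 \left(-5\right)^{n}}{3} - \frac{8 \cdot 7^{n}}{3}.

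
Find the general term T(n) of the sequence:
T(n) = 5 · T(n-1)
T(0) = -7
Pure geometric recurrence with ratio 5.
By induction T(n) = T(0) · (5)^n = - 7 \cdot 5^{n}.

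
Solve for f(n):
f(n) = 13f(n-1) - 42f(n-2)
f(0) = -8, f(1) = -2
Characteristic equation: x² - 13x + 42 = 0, which factors as (x - (7))(x - (6)) = 0.
Roots r₁ = 7, r₂ = 6 (distinct).
General solution: f(n) = A·(7)^n + B·(6)^n.
From f(0) = -8: A + B = -8.
From f(1) = -2: 7A + 6B = -2.
Solving: A = 46, B = -54.
So f(n) = - 54 \cdot 6^{n} + 46 \cdot 7^{n}.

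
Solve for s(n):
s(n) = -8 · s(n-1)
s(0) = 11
Pure geometric recurrence with ratio -8.
By induction s(n) = s(0) · (-8)^n = 11 \left(-8\right)^{n}.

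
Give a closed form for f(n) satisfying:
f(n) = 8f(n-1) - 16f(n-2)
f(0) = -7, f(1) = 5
Characteristic equation: x² - 8x + 16 = 0, which is (x - (4))².
Repeated root r = 4.
General solution: f(n) = (A + Bn)·(4)^n.
From f(0) = -7: A = -7.
From f(1) = 5: (A + B)·(4) = 5 ⇒ B = \frac{33}{4}.
So f(n) = \left(\frac{33 n}{4} - 7\right) \cdot (4)^n.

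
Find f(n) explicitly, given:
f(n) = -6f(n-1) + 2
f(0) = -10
First-order linear non-homogeneous.
Homogeneous solution: f_h(n) = A·(-6)^n.
Try constant particular solution f_p = K: K = -6K + 2 ⇒ K = \frac{2}{7}.
General: f(n) = A·(-6)^n + \frac{2}{7}.
Apply f(0) = -10: A + \frac{2}{7} = -10 ⇒ A = - \frac{72}{7}.
So f(n) = \frac{2}{7} - \frac{72 \left(-6\right)^{n}}{7}.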